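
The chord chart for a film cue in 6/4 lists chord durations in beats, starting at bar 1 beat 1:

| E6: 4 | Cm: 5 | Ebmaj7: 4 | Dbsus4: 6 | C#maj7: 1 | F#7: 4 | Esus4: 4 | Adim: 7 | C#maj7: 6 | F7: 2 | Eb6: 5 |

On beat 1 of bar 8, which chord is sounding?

Beat 1 of bar 8 is beat (8−1)×6 + 1 = 43 overall.
Running totals: E6 ends at 4, Cm ends at 9, Ebmaj7 ends at 13, Dbsus4 ends at 19, C#maj7 ends at 20, F#7 ends at 24, Esus4 ends at 28, Adim ends at 35, C#maj7 ends at 41, F7 ends at 43.
Beat 43 falls within F7.

F7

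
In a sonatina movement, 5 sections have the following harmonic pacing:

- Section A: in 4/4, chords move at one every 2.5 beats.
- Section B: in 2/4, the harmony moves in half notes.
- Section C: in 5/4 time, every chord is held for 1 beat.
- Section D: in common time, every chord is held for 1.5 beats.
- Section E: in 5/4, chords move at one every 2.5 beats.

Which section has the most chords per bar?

A: 4 beats/bar ÷ 2.5 beats/chord = 1.6 chords/bar.
B: 2 beats/bar ÷ 2 beats/chord = 1 chord/bar.
C: 5 beats/bar ÷ 1 beat/chord = 5 chords/bar.
D: 4 beats/bar ÷ 1.5 beats/chord = 8/3 chords/bar.
E: 5 beats/bar ÷ 2.5 beats/chord = 2 chords/bar.
Fastest is C at 5 chords/bar.

Section C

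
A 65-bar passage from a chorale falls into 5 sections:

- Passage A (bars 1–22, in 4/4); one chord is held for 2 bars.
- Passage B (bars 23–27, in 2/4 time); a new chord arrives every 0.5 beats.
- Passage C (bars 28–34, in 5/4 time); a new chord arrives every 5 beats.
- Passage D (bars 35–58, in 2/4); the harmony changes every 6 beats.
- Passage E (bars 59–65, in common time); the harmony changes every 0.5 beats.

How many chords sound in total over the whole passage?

A: 22 bars × 4 beats = 88 beats; 8 beats/chord → 11 chords.
B: 5 bars × 2 beats = 10 beats; 0.5 beats/chord → 20 chords.
C: 7 bars × 5 beats = 35 beats; 5 beats/chord → 7 chords.
D: 24 bars × 2 beats = 48 beats; 6 beats/chord → 8 chords.
E: 7 bars × 4 beats = 28 beats; 0.5 beats/chord → 56 chords.
Total: 11 + 20 + 7 + 8 + 56 = 102.

102 chords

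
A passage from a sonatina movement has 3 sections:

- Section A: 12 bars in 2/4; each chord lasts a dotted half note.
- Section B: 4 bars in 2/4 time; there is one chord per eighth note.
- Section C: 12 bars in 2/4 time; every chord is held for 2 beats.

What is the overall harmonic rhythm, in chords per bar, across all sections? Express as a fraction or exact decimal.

A: 12 × 2 = 24 beats ÷ 3 = 8 chords.
B: 4 × 2 = 8 beats ÷ 0.5 = 16 chords.
C: 12 × 2 = 24 beats ÷ 2 = 12 chords.
Overall: 36 chords over 28 bars → 36/28 = 9/7 chords per bar.

9/7 chords per bar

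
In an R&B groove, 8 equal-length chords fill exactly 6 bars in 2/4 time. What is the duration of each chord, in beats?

1.5 beats

6 bars × 2 beats/bar = 12 beats total.
12 beats ÷ 8 chords = 1.5 beats per chord.
(That is a dotted quarter note.)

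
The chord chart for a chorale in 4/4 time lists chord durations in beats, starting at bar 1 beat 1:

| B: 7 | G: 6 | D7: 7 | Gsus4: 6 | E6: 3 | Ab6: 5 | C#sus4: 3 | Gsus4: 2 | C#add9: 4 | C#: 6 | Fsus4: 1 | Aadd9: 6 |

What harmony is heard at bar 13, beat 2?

Fsus4

Beat 2 of bar 13 is beat (13−1)×4 + 2 = 50 overall.
Running totals: B ends at 7, G ends at 13, D7 ends at 20, Gsus4 ends at 26, E6 ends at 29, Ab6 ends at 34, C#sus4 ends at 37, Gsus4 ends at 39, C#add9 ends at 43, C# ends at 49, Fsus4 ends at 50.
Beat 50 falls within Fsus4.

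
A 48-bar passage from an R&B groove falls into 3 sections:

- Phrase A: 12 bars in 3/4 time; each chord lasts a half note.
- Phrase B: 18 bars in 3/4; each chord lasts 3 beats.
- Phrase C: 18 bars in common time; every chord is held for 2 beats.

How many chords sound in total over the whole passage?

72 chords

A: 12 bars × 3 beats = 36 beats; 2 beats/chord → 18 chords.
B: 18 bars × 3 beats = 54 beats; 3 beats/chord → 18 chords.
C: 18 bars × 4 beats = 72 beats; 2 beats/chord → 36 chords.
Total: 18 + 18 + 36 = 72.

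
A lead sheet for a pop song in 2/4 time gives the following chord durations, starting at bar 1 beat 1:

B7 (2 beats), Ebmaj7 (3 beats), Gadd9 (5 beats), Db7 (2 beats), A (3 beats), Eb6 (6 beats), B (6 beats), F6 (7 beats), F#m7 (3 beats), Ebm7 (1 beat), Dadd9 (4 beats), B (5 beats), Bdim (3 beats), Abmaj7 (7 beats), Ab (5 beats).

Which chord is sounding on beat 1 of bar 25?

Beat 1 of bar 25 is beat (25−1)×2 + 1 = 49 overall.
Running totals: B7 ends at 2, Ebmaj7 ends at 5, Gadd9 ends at 10, Db7 ends at 12, A ends at 15, Eb6 ends at 21, B ends at 27, F6 ends at 34, F#m7 ends at 37, Ebm7 ends at 38, Dadd9 ends at 42, B ends at 47, Bdim ends at 50.
Beat 49 falls within Bdim.

Bdim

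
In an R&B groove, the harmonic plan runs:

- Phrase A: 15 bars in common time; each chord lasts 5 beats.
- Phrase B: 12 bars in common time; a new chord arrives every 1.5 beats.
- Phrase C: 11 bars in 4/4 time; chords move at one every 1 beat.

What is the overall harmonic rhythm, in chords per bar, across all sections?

A: 15 × 4 = 60 beats ÷ 5 = 12 chords.
B: 12 × 4 = 48 beats ÷ 1.5 = 32 chords.
C: 11 × 4 = 44 beats ÷ 1 = 44 chords.
Overall: 88 chords over 38 bars → 88/38 = 44/19 chords per bar.

44/19 chords per bar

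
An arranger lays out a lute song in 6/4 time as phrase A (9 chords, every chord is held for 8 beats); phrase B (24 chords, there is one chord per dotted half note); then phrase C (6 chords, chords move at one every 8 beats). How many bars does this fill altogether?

32 bars

A: 9 × 8 = 72 beats = 12 bars.
B: 24 × 3 = 72 beats = 12 bars.
C: 6 × 8 = 48 beats = 8 bars.
Total: 12 + 12 + 8 = 32 bars.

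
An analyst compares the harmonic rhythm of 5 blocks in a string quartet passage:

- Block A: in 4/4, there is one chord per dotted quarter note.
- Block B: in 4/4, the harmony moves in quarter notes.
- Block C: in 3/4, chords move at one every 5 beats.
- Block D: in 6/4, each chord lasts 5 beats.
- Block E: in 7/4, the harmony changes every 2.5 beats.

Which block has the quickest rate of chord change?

Block B

A: 4/1.5 = 8/3 chords/bar.
B: 4/1 = 4 chords/bar.
C: 3/5 = 0.6 chords/bar.
D: 6/5 = 1.2 chords/bar.
E: 7/2.5 = 2.8 chords/bar.
Fastest is B at 4 chords/bar.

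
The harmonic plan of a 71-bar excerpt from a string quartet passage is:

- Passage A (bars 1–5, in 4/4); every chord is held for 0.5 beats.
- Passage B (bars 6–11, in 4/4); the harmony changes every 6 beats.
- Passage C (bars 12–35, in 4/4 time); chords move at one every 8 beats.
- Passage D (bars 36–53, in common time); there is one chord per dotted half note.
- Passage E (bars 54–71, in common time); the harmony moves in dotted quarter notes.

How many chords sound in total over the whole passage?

A: 5·4 = 20 beats, 20/0.5 = 40 chords.
B: 6·4 = 24 beats, 24/6 = 4 chords.
C: 24·4 = 96 beats, 96/8 = 12 chords.
D: 18·4 = 72 beats, 72/3 = 24 chords.
E: 18·4 = 72 beats, 72/1.5 = 48 chords.
Total: 40 + 4 + 12 + 24 + 48 = 128.

128 chords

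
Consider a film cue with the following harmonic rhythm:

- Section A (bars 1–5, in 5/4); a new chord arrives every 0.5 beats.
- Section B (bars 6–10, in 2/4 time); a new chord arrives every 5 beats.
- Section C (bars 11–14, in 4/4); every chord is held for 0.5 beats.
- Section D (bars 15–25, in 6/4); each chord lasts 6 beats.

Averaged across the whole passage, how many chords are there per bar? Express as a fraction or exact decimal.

A: 5 × 5 = 25 beats ÷ 0.5 = 50 chords.
B: 5 × 2 = 10 beats ÷ 5 = 2 chords.
C: 4 × 4 = 16 beats ÷ 0.5 = 32 chords.
D: 11 × 6 = 66 beats ÷ 6 = 11 chords.
Overall: 95 chords over 25 bars → 95/25 = 3.8 chords per bar.

3.8 chords per bar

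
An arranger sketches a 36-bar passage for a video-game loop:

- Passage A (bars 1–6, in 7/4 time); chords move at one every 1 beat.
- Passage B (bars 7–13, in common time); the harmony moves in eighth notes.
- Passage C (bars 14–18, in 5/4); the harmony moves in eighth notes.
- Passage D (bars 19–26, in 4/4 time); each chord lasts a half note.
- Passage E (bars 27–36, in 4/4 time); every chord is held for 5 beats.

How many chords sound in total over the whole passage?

A: 6 bars × 7 beats = 42 beats; 1 beat/chord → 42 chords.
B: 7 bars × 4 beats = 28 beats; 0.5 beats/chord → 56 chords.
C: 5 bars × 5 beats = 25 beats; 0.5 beats/chord → 50 chords.
D: 8 bars × 4 beats = 32 beats; 2 beats/chord → 16 chords.
E: 10 bars × 4 beats = 40 beats; 5 beats/chord → 8 chords.
Total: 42 + 56 + 50 + 16 + 8 = 172.

172 chords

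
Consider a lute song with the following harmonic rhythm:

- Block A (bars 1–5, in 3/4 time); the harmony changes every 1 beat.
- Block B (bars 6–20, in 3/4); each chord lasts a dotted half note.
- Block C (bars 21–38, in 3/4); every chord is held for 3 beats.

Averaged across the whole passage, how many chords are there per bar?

24/19 chords per bar

A: 5 bars of 3 beats is 15 beats; at 1 beat each that's 15 chords.
B: 15 bars of 3 beats is 45 beats; at 3 beats each that's 15 chords.
C: 18 bars of 3 beats is 54 beats; at 3 beats each that's 18 chords.
Overall: 48 chords over 38 bars → 48/38 = 24/19 chords per bar.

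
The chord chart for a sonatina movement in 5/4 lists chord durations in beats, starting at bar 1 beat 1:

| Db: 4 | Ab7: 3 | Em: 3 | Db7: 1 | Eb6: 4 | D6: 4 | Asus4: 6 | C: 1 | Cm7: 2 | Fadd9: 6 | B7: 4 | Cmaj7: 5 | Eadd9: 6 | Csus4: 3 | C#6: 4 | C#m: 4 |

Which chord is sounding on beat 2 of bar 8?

B7

Beat 2 of bar 8 is beat (8−1)×5 + 2 = 37 overall.
Running totals: Db ends at 4, Ab7 ends at 7, Em ends at 10, Db7 ends at 11, Eb6 ends at 15, D6 ends at 19, Asus4 ends at 25, C ends at 26, Cm7 ends at 28, Fadd9 ends at 34, B7 ends at 38.
Beat 37 falls within B7.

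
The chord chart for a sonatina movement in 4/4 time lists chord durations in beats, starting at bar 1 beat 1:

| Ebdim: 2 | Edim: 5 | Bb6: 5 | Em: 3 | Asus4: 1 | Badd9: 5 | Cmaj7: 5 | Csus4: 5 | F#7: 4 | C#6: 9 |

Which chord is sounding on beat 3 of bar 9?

Beat 3 of bar 9 is beat (9−1)×4 + 3 = 35 overall.
Running totals: Ebdim ends at 2, Edim ends at 7, Bb6 ends at 12, Em ends at 15, Asus4 ends at 16, Badd9 ends at 21, Cmaj7 ends at 26, Csus4 ends at 31, F#7 ends at 35.
Beat 35 falls within F#7.

F#7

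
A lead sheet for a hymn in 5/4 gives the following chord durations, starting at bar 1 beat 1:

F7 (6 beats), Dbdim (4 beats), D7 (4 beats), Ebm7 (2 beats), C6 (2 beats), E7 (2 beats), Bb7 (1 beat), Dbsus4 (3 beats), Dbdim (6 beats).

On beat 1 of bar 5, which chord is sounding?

Beat 1 of bar 5 is beat (5−1)×5 + 1 = 21 overall.
Running totals: F7 ends at 6, Dbdim ends at 10, D7 ends at 14, Ebm7 ends at 16, C6 ends at 18, E7 ends at 20, Bb7 ends at 21.
Beat 21 falls within Bb7.

Bb7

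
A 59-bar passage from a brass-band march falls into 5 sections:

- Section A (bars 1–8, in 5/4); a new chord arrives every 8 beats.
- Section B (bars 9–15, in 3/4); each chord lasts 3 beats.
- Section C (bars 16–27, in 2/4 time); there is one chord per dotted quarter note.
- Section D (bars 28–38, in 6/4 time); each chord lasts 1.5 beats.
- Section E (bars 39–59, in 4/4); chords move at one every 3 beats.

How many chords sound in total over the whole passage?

A: 8 bars × 5 beats = 40 beats; 8 beats/chord → 5 chords.
B: 7 bars × 3 beats = 21 beats; 3 beats/chord → 7 chords.
C: 12 bars × 2 beats = 24 beats; 1.5 beats/chord → 16 chords.
D: 11 bars × 6 beats = 66 beats; 1.5 beats/chord → 44 chords.
E: 21 bars × 4 beats = 84 beats; 3 beats/chord → 28 chords.
Total: 5 + 7 + 16 + 44 + 28 = 100.

100 chords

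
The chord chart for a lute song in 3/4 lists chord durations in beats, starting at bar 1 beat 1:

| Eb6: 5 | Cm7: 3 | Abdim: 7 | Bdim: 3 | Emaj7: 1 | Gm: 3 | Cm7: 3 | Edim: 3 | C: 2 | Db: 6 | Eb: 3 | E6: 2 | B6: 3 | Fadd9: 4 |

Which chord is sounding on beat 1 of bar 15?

Beat 1 of bar 15 is beat (15−1)×3 + 1 = 43 overall.
Running totals: Eb6 ends at 5, Cm7 ends at 8, Abdim ends at 15, Bdim ends at 18, Emaj7 ends at 19, Gm ends at 22, Cm7 ends at 25, Edim ends at 28, C ends at 30, Db ends at 36, Eb ends at 39, E6 ends at 41, B6 ends at 44.
Beat 43 falls within B6.

B6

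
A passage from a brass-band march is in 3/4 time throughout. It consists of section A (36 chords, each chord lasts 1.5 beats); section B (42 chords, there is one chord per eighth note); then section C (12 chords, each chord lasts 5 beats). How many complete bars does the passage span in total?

45 bars

A: 36 × 1.5 = 54 beats = 18 bars.
B: 42 × 0.5 = 21 beats = 7 bars.
C: 12 × 5 = 60 beats = 20 bars.
Total: 18 + 7 + 20 = 45 bars.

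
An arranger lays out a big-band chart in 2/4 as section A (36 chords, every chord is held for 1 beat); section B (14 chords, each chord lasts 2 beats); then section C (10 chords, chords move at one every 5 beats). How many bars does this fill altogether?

57 bars

A: 36 × 1 = 36 beats = 18 bars.
B: 14 × 2 = 28 beats = 14 bars.
C: 10 × 5 = 50 beats = 25 bars.
Total: 18 + 14 + 25 = 57 bars.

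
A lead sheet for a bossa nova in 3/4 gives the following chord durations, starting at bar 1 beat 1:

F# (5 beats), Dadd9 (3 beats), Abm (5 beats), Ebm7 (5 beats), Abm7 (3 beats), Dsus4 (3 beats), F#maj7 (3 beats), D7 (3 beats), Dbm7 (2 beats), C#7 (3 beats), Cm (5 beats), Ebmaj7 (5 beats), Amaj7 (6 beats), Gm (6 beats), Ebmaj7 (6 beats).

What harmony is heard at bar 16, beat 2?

Beat 2 of bar 16 is beat (16−1)×3 + 2 = 47 overall.
Running totals: F# ends at 5, Dadd9 ends at 8, Abm ends at 13, Ebm7 ends at 18, Abm7 ends at 21, Dsus4 ends at 24, F#maj7 ends at 27, D7 ends at 30, Dbm7 ends at 32, C#7 ends at 35, Cm ends at 40, Ebmaj7 ends at 45, Amaj7 ends at 51.
Beat 47 falls within Amaj7.

Amaj7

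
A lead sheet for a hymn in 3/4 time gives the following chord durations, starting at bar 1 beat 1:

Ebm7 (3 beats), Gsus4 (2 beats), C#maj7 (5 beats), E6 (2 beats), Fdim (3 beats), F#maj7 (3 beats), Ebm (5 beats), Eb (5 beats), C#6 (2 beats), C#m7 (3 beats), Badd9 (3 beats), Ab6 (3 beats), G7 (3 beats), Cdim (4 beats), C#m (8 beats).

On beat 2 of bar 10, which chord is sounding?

Beat 2 of bar 10 is beat (10−1)×3 + 2 = 29 overall.
Running totals: Ebm7 ends at 3, Gsus4 ends at 5, C#maj7 ends at 10, E6 ends at 12, Fdim ends at 15, F#maj7 ends at 18, Ebm ends at 23, Eb ends at 28, C#6 ends at 30.
Beat 29 falls within C#6.

C#6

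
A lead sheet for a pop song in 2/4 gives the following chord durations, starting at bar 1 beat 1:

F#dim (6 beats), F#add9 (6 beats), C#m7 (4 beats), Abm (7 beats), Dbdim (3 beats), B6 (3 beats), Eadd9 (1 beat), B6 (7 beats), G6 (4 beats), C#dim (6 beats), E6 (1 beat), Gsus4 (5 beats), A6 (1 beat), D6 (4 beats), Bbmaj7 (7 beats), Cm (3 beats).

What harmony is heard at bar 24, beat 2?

E6

Beat 2 of bar 24 is beat (24−1)×2 + 2 = 48 overall.
Running totals: F#dim ends at 6, F#add9 ends at 12, C#m7 ends at 16, Abm ends at 23, Dbdim ends at 26, B6 ends at 29, Eadd9 ends at 30, B6 ends at 37, G6 ends at 41, C#dim ends at 47, E6 ends at 48.
Beat 48 falls within E6.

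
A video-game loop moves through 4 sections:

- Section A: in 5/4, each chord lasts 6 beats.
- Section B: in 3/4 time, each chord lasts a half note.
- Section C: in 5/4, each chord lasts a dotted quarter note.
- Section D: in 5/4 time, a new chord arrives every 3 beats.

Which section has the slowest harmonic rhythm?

Section A

A: each chord is 6 beats in 5/4, so 5/6 per bar.
B: each chord is 2 beats in 3/4, so 1.5 per bar.
C: each chord is 1.5 beats in 5/4, so 10/3 per bar.
D: each chord is 3 beats in 5/4, so 5/3 per bar.
Slowest is A at 5/6 chords/bar.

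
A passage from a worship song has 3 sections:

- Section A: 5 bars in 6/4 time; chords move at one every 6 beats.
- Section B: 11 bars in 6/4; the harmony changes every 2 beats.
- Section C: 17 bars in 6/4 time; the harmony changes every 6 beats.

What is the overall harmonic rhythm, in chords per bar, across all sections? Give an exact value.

5/3 chords per bar

A: 5 × 6 = 30 beats ÷ 6 = 5 chords.
B: 11 × 6 = 66 beats ÷ 2 = 33 chords.
C: 17 × 6 = 102 beats ÷ 6 = 17 chords.
Overall: 55 chords over 33 bars → 55/33 = 5/3 chords per bar.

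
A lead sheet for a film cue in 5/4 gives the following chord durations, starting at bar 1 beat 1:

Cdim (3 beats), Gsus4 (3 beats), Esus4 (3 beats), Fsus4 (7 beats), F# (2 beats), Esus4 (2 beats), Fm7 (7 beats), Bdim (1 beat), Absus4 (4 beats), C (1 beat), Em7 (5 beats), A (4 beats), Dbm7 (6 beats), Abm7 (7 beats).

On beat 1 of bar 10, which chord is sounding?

Beat 1 of bar 10 is beat (10−1)×5 + 1 = 46 overall.
Running totals: Cdim ends at 3, Gsus4 ends at 6, Esus4 ends at 9, Fsus4 ends at 16, F# ends at 18, Esus4 ends at 20, Fm7 ends at 27, Bdim ends at 28, Absus4 ends at 32, C ends at 33, Em7 ends at 38, A ends at 42, Dbm7 ends at 48.
Beat 46 falls within Dbm7.

Dbm7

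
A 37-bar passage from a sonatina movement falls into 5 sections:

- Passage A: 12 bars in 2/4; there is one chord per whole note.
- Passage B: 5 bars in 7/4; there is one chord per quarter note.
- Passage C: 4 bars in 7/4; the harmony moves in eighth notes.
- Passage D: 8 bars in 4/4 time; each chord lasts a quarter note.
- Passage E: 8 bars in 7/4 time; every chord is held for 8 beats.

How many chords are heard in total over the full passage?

136 chords

A: 12·2 = 24 beats, 24/4 = 6 chords.
B: 5·7 = 35 beats, 35/1 = 35 chords.
C: 4·7 = 28 beats, 28/0.5 = 56 chords.
D: 8·4 = 32 beats, 32/1 = 32 chords.
E: 8·7 = 56 beats, 56/8 = 7 chords.
Total: 6 + 35 + 56 + 32 + 7 = 136.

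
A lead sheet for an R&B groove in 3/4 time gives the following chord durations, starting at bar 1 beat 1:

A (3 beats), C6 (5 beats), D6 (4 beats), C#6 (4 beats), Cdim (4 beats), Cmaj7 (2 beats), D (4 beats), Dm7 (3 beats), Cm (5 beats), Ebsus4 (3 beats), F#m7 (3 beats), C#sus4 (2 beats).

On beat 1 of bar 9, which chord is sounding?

Beat 1 of bar 9 is beat (9−1)×3 + 1 = 25 overall.
Running totals: A ends at 3, C6 ends at 8, D6 ends at 12, C#6 ends at 16, Cdim ends at 20, Cmaj7 ends at 22, D ends at 26.
Beat 25 falls within D.

D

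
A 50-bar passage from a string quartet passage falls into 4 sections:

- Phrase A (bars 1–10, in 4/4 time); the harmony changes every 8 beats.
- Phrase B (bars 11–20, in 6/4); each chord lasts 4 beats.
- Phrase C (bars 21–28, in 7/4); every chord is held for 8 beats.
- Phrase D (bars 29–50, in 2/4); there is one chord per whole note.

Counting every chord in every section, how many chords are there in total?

A has 40 beats and chords last 8 each, so 5 chords.
B has 60 beats and chords last 4 each, so 15 chords.
C has 56 beats and chords last 8 each, so 7 chords.
D has 44 beats and chords last 4 each, so 11 chords.
Total: 5 + 15 + 7 + 11 = 38.

38 chords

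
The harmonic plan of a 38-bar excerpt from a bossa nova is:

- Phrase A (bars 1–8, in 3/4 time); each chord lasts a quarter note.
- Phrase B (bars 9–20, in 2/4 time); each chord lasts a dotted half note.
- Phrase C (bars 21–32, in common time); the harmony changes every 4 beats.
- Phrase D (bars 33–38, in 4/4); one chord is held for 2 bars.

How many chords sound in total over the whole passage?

A: 8·3 = 24 beats, 24/1 = 24 chords.
B: 12·2 = 24 beats, 24/3 = 8 chords.
C: 12·4 = 48 beats, 48/4 = 12 chords.
D: 6·4 = 24 beats, 24/8 = 3 chords.
Total: 24 + 8 + 12 + 3 = 47.

47 chords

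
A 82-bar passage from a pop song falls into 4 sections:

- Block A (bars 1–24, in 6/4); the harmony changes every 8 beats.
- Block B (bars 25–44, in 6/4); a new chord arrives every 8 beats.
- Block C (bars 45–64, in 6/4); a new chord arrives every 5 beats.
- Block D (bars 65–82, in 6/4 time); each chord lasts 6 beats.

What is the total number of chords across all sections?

75 chords

A: 24·6 = 144 beats, 144/8 = 18 chords.
B: 20·6 = 120 beats, 120/8 = 15 chords.
C: 20·6 = 120 beats, 120/5 = 24 chords.
D: 18·6 = 108 beats, 108/6 = 18 chords.
Total: 18 + 15 + 24 + 18 = 75.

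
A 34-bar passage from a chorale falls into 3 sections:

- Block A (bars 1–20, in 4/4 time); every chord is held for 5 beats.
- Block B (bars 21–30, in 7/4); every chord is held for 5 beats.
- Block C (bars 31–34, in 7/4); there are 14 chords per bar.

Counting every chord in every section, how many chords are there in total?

86 chords

A: 20·4 = 80 beats, 80/5 = 16 chords.
B: 10·7 = 70 beats, 70/5 = 14 chords.
C: 4·7 = 28 beats, 28/0.5 = 56 chords.
Total: 16 + 14 + 56 = 86.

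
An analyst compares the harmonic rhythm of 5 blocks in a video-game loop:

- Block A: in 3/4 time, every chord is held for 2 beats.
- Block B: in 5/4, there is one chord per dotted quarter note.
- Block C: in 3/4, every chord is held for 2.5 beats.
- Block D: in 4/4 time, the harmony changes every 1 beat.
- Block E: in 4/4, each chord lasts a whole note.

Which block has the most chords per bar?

A: 3/2 = 1.5 chords/bar.
B: 5/1.5 = 10/3 chords/bar.
C: 3/2.5 = 1.2 chords/bar.
D: 4/1 = 4 chords/bar.
E: 4/4 = 1 chord/bar.
Fastest is D at 4 chords/bar.

Block D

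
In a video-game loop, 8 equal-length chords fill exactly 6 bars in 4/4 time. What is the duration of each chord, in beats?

6 bars × 4 beats/bar = 24 beats total.
24 beats ÷ 8 chords = 3 beats per chord.
(That is a dotted half note.)

3 beats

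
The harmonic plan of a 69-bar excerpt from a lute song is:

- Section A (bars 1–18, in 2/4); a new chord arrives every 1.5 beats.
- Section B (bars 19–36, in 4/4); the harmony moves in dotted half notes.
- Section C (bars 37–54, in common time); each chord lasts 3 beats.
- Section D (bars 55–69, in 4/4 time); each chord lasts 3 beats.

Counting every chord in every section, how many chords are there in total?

92 chords

A has 36 beats and chords last 1.5 each, so 24 chords.
B has 72 beats and chords last 3 each, so 24 chords.
C has 72 beats and chords last 3 each, so 24 chords.
D has 60 beats and chords last 3 each, so 20 chords.
Total: 24 + 24 + 24 + 20 = 92.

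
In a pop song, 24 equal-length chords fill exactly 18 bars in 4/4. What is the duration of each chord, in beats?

3 beats

18 bars × 4 beats/bar = 72 beats total.
72 beats ÷ 24 chords = 3 beats per chord.
(That is a dotted half note.)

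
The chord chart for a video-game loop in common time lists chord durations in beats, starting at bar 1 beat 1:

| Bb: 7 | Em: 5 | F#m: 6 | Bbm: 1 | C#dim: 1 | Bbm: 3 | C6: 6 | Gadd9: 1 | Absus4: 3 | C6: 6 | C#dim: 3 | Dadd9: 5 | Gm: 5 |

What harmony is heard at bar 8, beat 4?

Absus4

Beat 4 of bar 8 is beat (8−1)×4 + 4 = 32 overall.
Running totals: Bb ends at 7, Em ends at 12, F#m ends at 18, Bbm ends at 19, C#dim ends at 20, Bbm ends at 23, C6 ends at 29, Gadd9 ends at 30, Absus4 ends at 33.
Beat 32 falls within Absus4.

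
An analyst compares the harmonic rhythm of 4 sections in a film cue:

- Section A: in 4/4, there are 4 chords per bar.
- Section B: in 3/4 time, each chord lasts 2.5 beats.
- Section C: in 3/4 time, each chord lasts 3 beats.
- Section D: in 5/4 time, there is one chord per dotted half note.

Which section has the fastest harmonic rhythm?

Section A

A: 4/1 = 4 chords/bar.
B: 3/2.5 = 1.2 chords/bar.
C: 3/3 = 1 chord/bar.
D: 5/3 = 5/3 chords/bar.
Fastest is A at 4 chords/bar.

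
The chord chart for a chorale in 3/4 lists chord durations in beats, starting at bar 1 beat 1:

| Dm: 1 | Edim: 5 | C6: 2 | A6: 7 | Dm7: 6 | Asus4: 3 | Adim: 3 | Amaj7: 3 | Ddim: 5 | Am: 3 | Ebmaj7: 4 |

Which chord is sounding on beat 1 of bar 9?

Beat 1 of bar 9 is beat (9−1)×3 + 1 = 25 overall.
Running totals: Dm ends at 1, Edim ends at 6, C6 ends at 8, A6 ends at 15, Dm7 ends at 21, Asus4 ends at 24, Adim ends at 27.
Beat 25 falls within Adim.

Adim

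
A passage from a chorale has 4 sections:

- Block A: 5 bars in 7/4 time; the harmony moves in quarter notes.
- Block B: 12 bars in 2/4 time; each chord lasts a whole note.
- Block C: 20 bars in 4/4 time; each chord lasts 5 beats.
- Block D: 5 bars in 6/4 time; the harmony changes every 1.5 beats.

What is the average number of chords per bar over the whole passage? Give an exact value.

11/6 chords per bar

A: 5 bars of 7 beats is 35 beats; at 1 beat each that's 35 chords.
B: 12 bars of 2 beats is 24 beats; at 4 beats each that's 6 chords.
C: 20 bars of 4 beats is 80 beats; at 5 beats each that's 16 chords.
D: 5 bars of 6 beats is 30 beats; at 1.5 beats each that's 20 chords.
Overall: 77 chords over 42 bars → 77/42 = 11/6 chords per bar.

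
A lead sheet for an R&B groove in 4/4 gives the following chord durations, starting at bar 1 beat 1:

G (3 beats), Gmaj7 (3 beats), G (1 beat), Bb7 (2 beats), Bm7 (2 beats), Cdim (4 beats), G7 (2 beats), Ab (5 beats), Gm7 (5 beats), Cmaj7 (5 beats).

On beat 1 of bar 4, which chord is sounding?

Beat 1 of bar 4 is beat (4−1)×4 + 1 = 13 overall.
Running totals: G ends at 3, Gmaj7 ends at 6, G ends at 7, Bb7 ends at 9, Bm7 ends at 11, Cdim ends at 15.
Beat 13 falls within Cdim.

Cdim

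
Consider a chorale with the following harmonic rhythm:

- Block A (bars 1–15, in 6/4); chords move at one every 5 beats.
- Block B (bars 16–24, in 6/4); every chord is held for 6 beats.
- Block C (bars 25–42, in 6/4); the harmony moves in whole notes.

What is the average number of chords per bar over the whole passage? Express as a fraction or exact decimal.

9/7 chords per bar

A: 15 bars of 6 beats is 90 beats; at 5 beats each that's 18 chords.
B: 9 bars of 6 beats is 54 beats; at 6 beats each that's 9 chords.
C: 18 bars of 6 beats is 108 beats; at 4 beats each that's 27 chords.
Overall: 54 chords over 42 bars → 54/42 = 9/7 chords per bar.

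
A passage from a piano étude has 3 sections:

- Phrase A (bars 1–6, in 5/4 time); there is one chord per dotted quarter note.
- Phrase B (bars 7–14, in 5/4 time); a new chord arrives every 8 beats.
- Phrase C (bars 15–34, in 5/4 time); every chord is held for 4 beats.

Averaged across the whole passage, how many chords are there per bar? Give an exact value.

25/17 chords per bar

A: 6 × 5 = 30 beats ÷ 1.5 = 20 chords.
B: 8 × 5 = 40 beats ÷ 8 = 5 chords.
C: 20 × 5 = 100 beats ÷ 4 = 25 chords.
Overall: 50 chords over 34 bars → 50/34 = 25/17 chords per bar.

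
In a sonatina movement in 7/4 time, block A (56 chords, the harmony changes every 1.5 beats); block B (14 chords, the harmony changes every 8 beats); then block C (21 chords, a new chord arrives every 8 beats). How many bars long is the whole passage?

52 bars

A: 56 × 1.5 = 84 beats = 12 bars.
B: 14 × 8 = 112 beats = 16 bars.
C: 21 × 8 = 168 beats = 24 bars.
Total: 12 + 16 + 24 = 52 bars.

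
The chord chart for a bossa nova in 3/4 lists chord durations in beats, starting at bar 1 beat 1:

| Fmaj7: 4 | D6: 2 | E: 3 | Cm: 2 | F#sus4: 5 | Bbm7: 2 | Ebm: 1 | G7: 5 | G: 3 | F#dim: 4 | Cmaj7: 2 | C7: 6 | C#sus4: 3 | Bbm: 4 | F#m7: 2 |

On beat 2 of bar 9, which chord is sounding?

Beat 2 of bar 9 is beat (9−1)×3 + 2 = 26 overall.
Running totals: Fmaj7 ends at 4, D6 ends at 6, E ends at 9, Cm ends at 11, F#sus4 ends at 16, Bbm7 ends at 18, Ebm ends at 19, G7 ends at 24, G ends at 27.
Beat 26 falls within G.

G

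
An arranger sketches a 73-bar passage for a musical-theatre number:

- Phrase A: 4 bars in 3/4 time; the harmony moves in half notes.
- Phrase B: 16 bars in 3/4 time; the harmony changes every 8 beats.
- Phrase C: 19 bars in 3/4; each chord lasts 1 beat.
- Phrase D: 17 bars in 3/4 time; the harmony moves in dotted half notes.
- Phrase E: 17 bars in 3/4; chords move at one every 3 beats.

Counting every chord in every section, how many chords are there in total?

103 chords

A: 4·3 = 12 beats, 12/2 = 6 chords.
B: 16·3 = 48 beats, 48/8 = 6 chords.
C: 19·3 = 57 beats, 57/1 = 57 chords.
D: 17·3 = 51 beats, 51/3 = 17 chords.
E: 17·3 = 51 beats, 51/3 = 17 chords.
Total: 6 + 6 + 57 + 17 + 17 = 103.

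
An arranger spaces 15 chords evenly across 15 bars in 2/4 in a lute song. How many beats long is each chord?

2 beats

15 bars × 2 beats/bar = 30 beats total.
30 beats ÷ 15 chords = 2 beats per chord.
(That is a half note.)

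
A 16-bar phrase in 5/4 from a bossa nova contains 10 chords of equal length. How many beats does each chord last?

16 bars × 5 beats/bar = 80 beats total.
80 beats ÷ 10 chords = 8 beats per chord.

8 beats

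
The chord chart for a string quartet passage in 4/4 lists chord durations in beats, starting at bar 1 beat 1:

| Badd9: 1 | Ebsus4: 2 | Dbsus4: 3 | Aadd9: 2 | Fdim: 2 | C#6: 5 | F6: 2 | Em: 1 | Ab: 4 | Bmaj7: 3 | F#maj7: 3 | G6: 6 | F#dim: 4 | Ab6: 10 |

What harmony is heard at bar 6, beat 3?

Beat 3 of bar 6 is beat (6−1)×4 + 3 = 23 overall.
Running totals: Badd9 ends at 1, Ebsus4 ends at 3, Dbsus4 ends at 6, Aadd9 ends at 8, Fdim ends at 10, C#6 ends at 15, F6 ends at 17, Em ends at 18, Ab ends at 22, Bmaj7 ends at 25.
Beat 23 falls within Bmaj7.

Bmaj7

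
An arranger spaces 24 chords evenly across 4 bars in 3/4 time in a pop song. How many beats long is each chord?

0.5 beats

4 bars × 3 beats/bar = 12 beats total.
12 beats ÷ 24 chords = 0.5 beats per chord.
(That is an eighth note.)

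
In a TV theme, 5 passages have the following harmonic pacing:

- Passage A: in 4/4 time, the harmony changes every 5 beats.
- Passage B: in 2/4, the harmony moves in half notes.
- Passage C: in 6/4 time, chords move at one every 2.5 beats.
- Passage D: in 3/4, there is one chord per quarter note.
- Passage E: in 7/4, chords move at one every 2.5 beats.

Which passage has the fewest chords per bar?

A: each chord is 5 beats in 4/4, so 0.8 per bar.
B: each chord is 2 beats in 2/4, so 1 per bar.
C: each chord is 2.5 beats in 6/4, so 2.4 per bar.
D: each chord is 1 beat in 3/4, so 3 per bar.
E: each chord is 2.5 beats in 7/4, so 2.8 per bar.
Slowest is A at 0.8 chords/bar.

Passage A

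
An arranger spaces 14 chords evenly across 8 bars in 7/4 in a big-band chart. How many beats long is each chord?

4 beats

8 bars × 7 beats/bar = 56 beats total.
56 beats ÷ 14 chords = 4 beats per chord.
(That is a whole note.)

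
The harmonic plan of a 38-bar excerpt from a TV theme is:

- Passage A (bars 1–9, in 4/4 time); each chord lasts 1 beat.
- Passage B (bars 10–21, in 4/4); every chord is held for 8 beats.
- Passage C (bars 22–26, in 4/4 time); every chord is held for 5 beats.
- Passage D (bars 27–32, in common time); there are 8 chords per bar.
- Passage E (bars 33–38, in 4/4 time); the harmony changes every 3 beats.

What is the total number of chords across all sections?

102 chords

A has 36 beats and chords last 1 each, so 36 chords.
B has 48 beats and chords last 8 each, so 6 chords.
C has 20 beats and chords last 5 each, so 4 chords.
D has 24 beats and chords last 0.5 each, so 48 chords.
E has 24 beats and chords last 3 each, so 8 chords.
Total: 36 + 6 + 4 + 48 + 8 = 102.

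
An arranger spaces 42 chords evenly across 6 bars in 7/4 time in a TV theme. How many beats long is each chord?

1 beat

6 bars × 7 beats/bar = 42 beats total.
42 beats ÷ 42 chords = 1 beats per chord.
(That is a quarter note.)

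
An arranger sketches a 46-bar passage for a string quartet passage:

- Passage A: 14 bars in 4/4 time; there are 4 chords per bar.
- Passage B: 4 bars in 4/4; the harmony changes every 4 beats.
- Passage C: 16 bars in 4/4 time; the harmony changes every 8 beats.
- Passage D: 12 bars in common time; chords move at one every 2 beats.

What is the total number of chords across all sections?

92 chords

A: 14·4 = 56 beats, 56/1 = 56 chords.
B: 4·4 = 16 beats, 16/4 = 4 chords.
C: 16·4 = 64 beats, 64/8 = 8 chords.
D: 12·4 = 48 beats, 48/2 = 24 chords.
Total: 56 + 4 + 8 + 24 = 92.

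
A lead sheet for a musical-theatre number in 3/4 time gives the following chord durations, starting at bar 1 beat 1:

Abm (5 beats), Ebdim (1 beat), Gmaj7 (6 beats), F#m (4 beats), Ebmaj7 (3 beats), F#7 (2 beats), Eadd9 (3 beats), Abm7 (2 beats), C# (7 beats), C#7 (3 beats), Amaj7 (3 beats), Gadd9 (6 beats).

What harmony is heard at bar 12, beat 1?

C#7

Beat 1 of bar 12 is beat (12−1)×3 + 1 = 34 overall.
Running totals: Abm ends at 5, Ebdim ends at 6, Gmaj7 ends at 12, F#m ends at 16, Ebmaj7 ends at 19, F#7 ends at 21, Eadd9 ends at 24, Abm7 ends at 26, C# ends at 33, C#7 ends at 36.
Beat 34 falls within C#7.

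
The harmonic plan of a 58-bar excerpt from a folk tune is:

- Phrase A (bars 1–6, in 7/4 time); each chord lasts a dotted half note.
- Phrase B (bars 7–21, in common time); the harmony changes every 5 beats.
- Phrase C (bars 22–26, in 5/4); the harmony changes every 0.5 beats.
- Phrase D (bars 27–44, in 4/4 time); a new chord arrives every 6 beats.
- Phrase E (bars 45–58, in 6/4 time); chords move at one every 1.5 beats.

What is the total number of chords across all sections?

A: 6·7 = 42 beats, 42/3 = 14 chords.
B: 15·4 = 60 beats, 60/5 = 12 chords.
C: 5·5 = 25 beats, 25/0.5 = 50 chords.
D: 18·4 = 72 beats, 72/6 = 12 chords.
E: 14·6 = 84 beats, 84/1.5 = 56 chords.
Total: 14 + 12 + 50 + 12 + 56 = 144.

144 chords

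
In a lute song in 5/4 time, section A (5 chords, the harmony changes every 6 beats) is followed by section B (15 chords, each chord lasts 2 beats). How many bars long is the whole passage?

12 bars

A: 5 × 6 = 30 beats = 6 bars.
B: 15 × 2 = 30 beats = 6 bars.
Total: 6 + 6 = 12 bars.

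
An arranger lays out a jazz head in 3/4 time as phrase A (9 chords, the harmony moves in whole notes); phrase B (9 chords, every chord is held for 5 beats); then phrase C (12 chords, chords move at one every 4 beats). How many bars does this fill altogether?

43 bars

A: 9 × 4 = 36 beats = 12 bars.
B: 9 × 5 = 45 beats = 15 bars.
C: 12 × 4 = 48 beats = 16 bars.
Total: 12 + 15 + 16 = 43 bars.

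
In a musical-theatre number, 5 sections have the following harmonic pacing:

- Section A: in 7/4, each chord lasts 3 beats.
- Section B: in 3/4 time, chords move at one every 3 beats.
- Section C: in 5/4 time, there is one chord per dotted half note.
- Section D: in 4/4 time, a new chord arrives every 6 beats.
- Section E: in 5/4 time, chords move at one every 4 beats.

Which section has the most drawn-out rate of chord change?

Section D

A: 7/3 = 7/3 chords/bar.
B: 3/3 = 1 chord/bar.
C: 5/3 = 5/3 chords/bar.
D: 4/6 = 2/3 chords/bar.
E: 5/4 = 1.25 chords/bar.
Slowest is D at 2/3 chords/bar.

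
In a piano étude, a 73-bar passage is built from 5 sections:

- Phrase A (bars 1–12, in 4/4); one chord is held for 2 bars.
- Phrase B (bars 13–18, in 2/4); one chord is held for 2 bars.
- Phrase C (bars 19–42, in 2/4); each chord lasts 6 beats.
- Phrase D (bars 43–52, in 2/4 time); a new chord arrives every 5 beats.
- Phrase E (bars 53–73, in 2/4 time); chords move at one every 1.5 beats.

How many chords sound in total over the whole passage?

49 chords

A: 12·4 = 48 beats, 48/8 = 6 chords.
B: 6·2 = 12 beats, 12/4 = 3 chords.
C: 24·2 = 48 beats, 48/6 = 8 chords.
D: 10·2 = 20 beats, 20/5 = 4 chords.
E: 21·2 = 42 beats, 42/1.5 = 28 chords.
Total: 6 + 3 + 8 + 4 + 28 = 49.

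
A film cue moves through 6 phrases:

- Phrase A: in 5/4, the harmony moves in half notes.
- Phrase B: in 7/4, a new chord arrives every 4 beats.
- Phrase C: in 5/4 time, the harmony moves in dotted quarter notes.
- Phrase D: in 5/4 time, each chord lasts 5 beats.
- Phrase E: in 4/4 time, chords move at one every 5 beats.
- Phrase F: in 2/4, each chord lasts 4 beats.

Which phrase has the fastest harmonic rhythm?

A: each chord is 2 beats in 5/4, so 2.5 per bar.
B: each chord is 4 beats in 7/4, so 1.75 per bar.
C: each chord is 1.5 beats in 5/4, so 10/3 per bar.
D: each chord is 5 beats in 5/4, so 1 per bar.
E: each chord is 5 beats in 4/4, so 0.8 per bar.
F: each chord is 4 beats in 2/4, so 0.5 per bar.
Fastest is C at 10/3 chords/bar.

Phrase C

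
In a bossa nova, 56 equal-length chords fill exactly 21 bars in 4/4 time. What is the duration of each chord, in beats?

1.5 beats

21 bars × 4 beats/bar = 84 beats total.
84 beats ÷ 56 chords = 1.5 beats per chord.
(That is a dotted quarter note.)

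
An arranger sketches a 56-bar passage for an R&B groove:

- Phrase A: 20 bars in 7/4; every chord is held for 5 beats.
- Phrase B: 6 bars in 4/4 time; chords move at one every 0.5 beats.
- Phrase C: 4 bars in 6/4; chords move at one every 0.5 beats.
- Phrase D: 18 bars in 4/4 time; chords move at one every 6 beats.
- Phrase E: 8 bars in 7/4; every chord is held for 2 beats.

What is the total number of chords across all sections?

A has 140 beats and chords last 5 each, so 28 chords.
B has 24 beats and chords last 0.5 each, so 48 chords.
C has 24 beats and chords last 0.5 each, so 48 chords.
D has 72 beats and chords last 6 each, so 12 chords.
E has 56 beats and chords last 2 each, so 28 chords.
Total: 28 + 48 + 48 + 12 + 28 = 164.

164 chords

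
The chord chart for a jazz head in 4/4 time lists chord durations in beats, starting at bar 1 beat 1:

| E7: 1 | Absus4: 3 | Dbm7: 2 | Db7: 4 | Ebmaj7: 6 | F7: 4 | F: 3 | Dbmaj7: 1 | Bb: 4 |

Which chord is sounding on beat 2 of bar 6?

Beat 2 of bar 6 is beat (6−1)×4 + 2 = 22 overall.
Running totals: E7 ends at 1, Absus4 ends at 4, Dbm7 ends at 6, Db7 ends at 10, Ebmaj7 ends at 16, F7 ends at 20, F ends at 23.
Beat 22 falls within F.

F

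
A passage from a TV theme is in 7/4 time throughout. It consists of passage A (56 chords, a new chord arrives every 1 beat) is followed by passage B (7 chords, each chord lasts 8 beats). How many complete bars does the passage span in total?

16 bars

A: 56 × 1 = 56 beats = 8 bars.
B: 7 × 8 = 56 beats = 8 bars.
Total: 8 + 8 = 16 bars.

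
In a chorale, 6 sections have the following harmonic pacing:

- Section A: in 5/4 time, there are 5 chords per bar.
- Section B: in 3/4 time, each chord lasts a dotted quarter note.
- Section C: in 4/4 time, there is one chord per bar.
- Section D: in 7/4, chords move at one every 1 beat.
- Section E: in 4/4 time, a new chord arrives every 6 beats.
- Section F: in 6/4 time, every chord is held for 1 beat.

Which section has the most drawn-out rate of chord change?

Section E

A: 5/1 = 5 chords/bar.
B: 3/1.5 = 2 chords/bar.
C: 4/4 = 1 chord/bar.
D: 7/1 = 7 chords/bar.
E: 4/6 = 2/3 chords/bar.
F: 6/1 = 6 chords/bar.
Slowest is E at 2/3 chords/bar.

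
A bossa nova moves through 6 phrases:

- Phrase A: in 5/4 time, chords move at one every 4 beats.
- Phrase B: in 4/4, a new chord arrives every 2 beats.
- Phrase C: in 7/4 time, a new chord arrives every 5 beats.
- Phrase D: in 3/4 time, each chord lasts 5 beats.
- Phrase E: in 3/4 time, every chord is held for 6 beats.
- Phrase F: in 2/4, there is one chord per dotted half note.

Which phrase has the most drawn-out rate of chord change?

Phrase E

A: 5/4 = 1.25 chords/bar.
B: 4/2 = 2 chords/bar.
C: 7/5 = 1.4 chords/bar.
D: 3/5 = 0.6 chords/bar.
E: 3/6 = 0.5 chords/bar.
F: 2/3 = 2/3 chords/bar.
Slowest is E at 0.5 chords/bar.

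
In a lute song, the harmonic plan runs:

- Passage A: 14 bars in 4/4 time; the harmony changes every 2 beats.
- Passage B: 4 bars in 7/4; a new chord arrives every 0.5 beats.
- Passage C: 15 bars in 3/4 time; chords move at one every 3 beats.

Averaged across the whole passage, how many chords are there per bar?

3 chords per bar

A: 14 bars of 4 beats is 56 beats; at 2 beats each that's 28 chords.
B: 4 bars of 7 beats is 28 beats; at 0.5 beats each that's 56 chords.
C: 15 bars of 3 beats is 45 beats; at 3 beats each that's 15 chords.
Overall: 99 chords over 33 bars → 99/33 = 3 chords per bar.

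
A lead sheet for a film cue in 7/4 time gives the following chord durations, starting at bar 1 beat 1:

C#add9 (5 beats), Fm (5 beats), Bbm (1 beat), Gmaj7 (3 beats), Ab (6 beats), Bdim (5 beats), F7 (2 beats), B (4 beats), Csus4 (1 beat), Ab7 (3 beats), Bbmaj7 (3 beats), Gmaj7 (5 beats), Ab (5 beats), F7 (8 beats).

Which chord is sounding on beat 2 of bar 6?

Beat 2 of bar 6 is beat (6−1)×7 + 2 = 37 overall.
Running totals: C#add9 ends at 5, Fm ends at 10, Bbm ends at 11, Gmaj7 ends at 14, Ab ends at 20, Bdim ends at 25, F7 ends at 27, B ends at 31, Csus4 ends at 32, Ab7 ends at 35, Bbmaj7 ends at 38.
Beat 37 falls within Bbmaj7.

Bbmaj7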